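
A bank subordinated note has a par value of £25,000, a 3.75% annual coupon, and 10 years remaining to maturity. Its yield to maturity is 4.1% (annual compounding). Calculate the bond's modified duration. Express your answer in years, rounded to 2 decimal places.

Periodic yield y = 0.041. First find Macaulay duration:
  t   CF        PV=CF/(1+0.041)^t    t·PV
  1       937.50       900.5764       900.5764
  2       937.50       865.1070     1,730.2140
  3       937.50       831.0346     2,493.1037
  4       937.50       798.3041     3,193.2164
  5       937.50       766.8627     3,834.3136
  6       937.50       736.6597     4,419.9581
  7       937.50       707.6462     4,953.5233
  8       937.50       679.7754     5,438.2032
  9       937.50       653.0023     5,877.0207
  10   25,937.50    17,354.8482   173,548.4819
  Σ                 24,293.8165   206,388.6111
P = 24,293.8165; Macaulay duration = 206,388.6111 / 24,293.8165 = 8.49552 years.
Modified duration = D_Mac / (1 + y) = 8.49552 / 1.041 = 8.16092 years.

8.16 years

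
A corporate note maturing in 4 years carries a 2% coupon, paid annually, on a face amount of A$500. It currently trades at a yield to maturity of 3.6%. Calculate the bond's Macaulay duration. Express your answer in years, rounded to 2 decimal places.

3.88 years

Periodic yield y = 0.036. Discount each cash flow and weight by its year:
  t   CF        PV=CF/(1+0.036)^t    t·PV
  1        10.00         9.6525         9.6525
  2        10.00         9.3171        18.6342
  3        10.00         8.9933        26.9800
  4       510.00       442.7221     1,770.8882
  Σ                    470.6850     1,826.1549
Price P = Σ PV = 470.6850.
Macaulay duration = Σ(t·PV) / P = 1,826.1549 / 470.6850 = 3.87978 years.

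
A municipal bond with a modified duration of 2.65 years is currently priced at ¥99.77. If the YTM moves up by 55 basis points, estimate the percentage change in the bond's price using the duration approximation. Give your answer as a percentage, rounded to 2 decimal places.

-1.46%

Duration approximation: ΔP/P ≈ -D_mod · Δy = -2.65 × (+0.0055) = -0.014575.
As a percentage: -1.4575%.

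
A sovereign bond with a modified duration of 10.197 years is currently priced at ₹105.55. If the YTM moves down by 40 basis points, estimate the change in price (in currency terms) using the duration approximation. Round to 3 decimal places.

Duration approximation: ΔP/P ≈ -D_mod · Δy = -10.197 × (-0.004) = +0.040788.
ΔP ≈ 105.55 × (+0.040788) = +4.3051734.

+₹4.305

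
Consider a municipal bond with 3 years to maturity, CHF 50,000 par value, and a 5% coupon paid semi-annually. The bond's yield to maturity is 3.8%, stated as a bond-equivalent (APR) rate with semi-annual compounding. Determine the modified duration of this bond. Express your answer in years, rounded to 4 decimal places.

2.7737 years

Periodic yield y = 0.019. First find Macaulay duration:
  t   CF        PV=CF/(1+0.019)^t    t·PV
  1     1,250.00     1,226.6928     1,226.6928
  2     1,250.00     1,203.8203     2,407.6405
  3     1,250.00     1,181.3741     3,544.1224
  4     1,250.00     1,159.3466     4,637.3862
  5     1,250.00     1,137.7297     5,688.6485
  6    51,250.00    45,777.1516   274,662.9094
  Σ                 51,686.1150   292,167.3999
P = 51,686.1150; Macaulay duration = 292,167.3999 / 51,686.1150 = 5.65273 half-year periods = 2.82636 years.
Modified duration = D_Mac / (1 + y) = 2.82636 / 1.019 = 2.77366 years.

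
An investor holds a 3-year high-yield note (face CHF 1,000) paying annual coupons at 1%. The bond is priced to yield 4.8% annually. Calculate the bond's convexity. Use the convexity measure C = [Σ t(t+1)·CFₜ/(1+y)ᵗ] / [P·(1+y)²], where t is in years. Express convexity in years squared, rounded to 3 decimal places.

With y = 0.048:
  t   CF        PV=CF/(1+0.048)^t    t·PV        t(t+1)·PV
  1        10.00         9.5420         9.5420          19.0840
  2        10.00         9.1049        18.2099          54.6297
  3     1,010.00       877.4806     2,632.4418      10,529.7673
  Σ                    896.1275     2,660.1937      10,603.4809
P = 896.1275.
Convexity = Σ t(t+1)·PV / [P·(1+y)²] = 10,603.4809 / (896.1275 × 1.098304) = 10.77348.

10.773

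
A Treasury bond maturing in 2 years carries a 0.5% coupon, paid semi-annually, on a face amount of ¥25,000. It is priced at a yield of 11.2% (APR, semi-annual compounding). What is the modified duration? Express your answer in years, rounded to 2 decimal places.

Periodic yield y = 0.056. First find Macaulay duration:
  t   CF        PV=CF/(1+0.056)^t    t·PV
  1        62.50        59.1856        59.1856
  2        62.50        56.0470       112.0940
  3        62.50        53.0748       159.2244
  4    25,062.50    20,154.3463    80,617.3853
  Σ                 20,322.6537    80,947.8892
P = 20,322.6537; Macaulay duration = 80,947.8892 / 20,322.6537 = 3.98314 half-year periods = 1.99157 years.
Modified duration = D_Mac / (1 + y) = 1.99157 / 1.056 = 1.88595 years.

1.89 years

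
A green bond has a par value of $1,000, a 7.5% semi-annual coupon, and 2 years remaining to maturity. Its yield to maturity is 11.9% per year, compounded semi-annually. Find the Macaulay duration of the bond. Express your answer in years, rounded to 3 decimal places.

1.889 years

Periodic yield y = 0.0595. Discount each cash flow and weight by its period:
  t   CF        PV=CF/(1+0.0595)^t    t·PV
  1        37.50        35.3941        35.3941
  2        37.50        33.4064        66.8127
  3        37.50        31.5303        94.5910
  4     1,037.50       823.3496     3,293.3983
  Σ                    923.6803     3,490.1960
Price P = Σ PV = 923.6803.
Macaulay duration = Σ(t·PV) / P = 3,490.1960 / 923.6803 = 3.77858 half-year periods.
In years: 3.77858 / 2 = 1.88929 years.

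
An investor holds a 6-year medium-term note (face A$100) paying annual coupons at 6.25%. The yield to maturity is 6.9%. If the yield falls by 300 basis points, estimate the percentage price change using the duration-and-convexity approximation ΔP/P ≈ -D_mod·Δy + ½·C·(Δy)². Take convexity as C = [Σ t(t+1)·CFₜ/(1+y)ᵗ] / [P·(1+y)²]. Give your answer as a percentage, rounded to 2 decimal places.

+15.86%

With y = 0.069:
  t   CF        PV=CF/(1+0.069)^t    t·PV        t(t+1)·PV
  1         6.25         5.8466         5.8466          11.6932
  2         6.25         5.4692        10.9384          32.8153
  3         6.25         5.1162        15.3486          61.3943
  4         6.25         4.7860        19.1438          95.7192
  5         6.25         4.4770        22.3852         134.3114
  6       106.25        71.1972       427.1830       2,990.2810
  Σ                     96.8922       500.8457       3,326.2143
P = 96.8922; D_Mac = 5.16910 yrs; D_mod = 4.83546 yrs; C = 30.04043.
Duration effect: -4.83546 × (-0.03) = +0.145064
Convexity effect: 0.5 × 30.04043 × (-0.03)² = +0.0135182
ΔP/P ≈ +0.145064 + 0.0135182 = +0.158582 = +15.8582%.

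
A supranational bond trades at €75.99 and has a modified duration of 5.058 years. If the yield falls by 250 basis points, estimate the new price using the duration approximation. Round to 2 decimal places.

€85.60

Duration approximation: ΔP/P ≈ -D_mod · Δy = -5.058 × (-0.025) = +0.126450.
New price ≈ 75.99 × (1 + 0.126450) = 85.5989355.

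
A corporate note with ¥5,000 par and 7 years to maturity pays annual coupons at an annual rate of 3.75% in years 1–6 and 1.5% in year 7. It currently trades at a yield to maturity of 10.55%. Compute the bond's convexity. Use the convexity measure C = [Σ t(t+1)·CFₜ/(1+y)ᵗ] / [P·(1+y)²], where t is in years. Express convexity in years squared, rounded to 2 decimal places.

With y = 0.1055:
  t   CF        PV=CF/(1+0.1055)^t    t·PV        t(t+1)·PV
  1       187.50       169.6065       169.6065         339.2130
  2       187.50       153.4206       306.8413         920.5238
  3       187.50       138.7794       416.3382       1,665.3529
  4       187.50       125.5354       502.1417       2,510.7084
  5       187.50       113.5553       567.7767       3,406.6600
  6       187.50       102.7185       616.3112       4,314.1782
  7     5,075.00     2,514.9237    17,604.4661     140,835.7287
  Σ                  3,318.5396    20,183.4816     153,992.3651
P = 3,318.5396.
Convexity = Σ t(t+1)·PV / [P·(1+y)²] = 153,992.3651 / (3,318.5396 × 1.222130) = 37.96948.

37.97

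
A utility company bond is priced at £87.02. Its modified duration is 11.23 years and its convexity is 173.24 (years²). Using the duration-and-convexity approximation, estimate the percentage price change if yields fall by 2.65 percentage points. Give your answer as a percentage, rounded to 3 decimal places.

Duration effect: -D_mod·Δy = -11.23 × (-0.0265) = +0.297595
Convexity effect: ½·C·(Δy)² = 0.5 × 173.24 × (-0.0265)² = +0.060828895
ΔP/P ≈ +0.297595 + 0.060828895 = +0.358423895
= +35.8423895%.

+35.842%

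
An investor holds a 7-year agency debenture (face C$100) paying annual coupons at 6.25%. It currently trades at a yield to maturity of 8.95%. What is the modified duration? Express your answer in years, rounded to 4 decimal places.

Periodic yield y = 0.0895. First find Macaulay duration:
  t   CF        PV=CF/(1+0.0895)^t    t·PV
  1         6.25         5.7366         5.7366
  2         6.25         5.2653        10.5307
  3         6.25         4.8328        14.4984
  4         6.25         4.4358        17.7432
  5         6.25         4.0714        20.3570
  6         6.25         3.7369        22.4217
  7       106.25        58.3094       408.1655
  Σ                     86.3882       499.4530
P = 86.3882; Macaulay duration = 499.4530 / 86.3882 = 5.78150 years.
Modified duration = D_Mac / (1 + y) = 5.78150 / 1.0895 = 5.30656 years.

5.3066 years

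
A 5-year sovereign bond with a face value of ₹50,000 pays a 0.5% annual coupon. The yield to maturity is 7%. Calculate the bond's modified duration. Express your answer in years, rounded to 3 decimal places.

4.617 years

Periodic yield y = 0.07. First find Macaulay duration:
  t   CF        PV=CF/(1+0.07)^t    t·PV
  1       250.00       233.6449       233.6449
  2       250.00       218.3597       436.7194
  3       250.00       204.0745       612.2234
  4       250.00       190.7238       762.8952
  5    50,250.00    35,827.5555   179,137.7776
  Σ                 36,674.3583   181,183.2604
P = 36,674.3583; Macaulay duration = 181,183.2604 / 36,674.3583 = 4.94033 years.
Modified duration = D_Mac / (1 + y) = 4.94033 / 1.07 = 4.61713 years.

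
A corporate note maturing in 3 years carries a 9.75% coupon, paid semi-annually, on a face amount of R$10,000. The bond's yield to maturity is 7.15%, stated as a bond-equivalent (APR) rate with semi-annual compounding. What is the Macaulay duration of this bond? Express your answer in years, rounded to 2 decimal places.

2.68 years

Periodic yield y = 0.03575. Discount each cash flow and weight by its period:
  t   CF        PV=CF/(1+0.03575)^t    t·PV
  1       487.50       470.6734       470.6734
  2       487.50       454.4276       908.8553
  3       487.50       438.7426     1,316.2278
  4       487.50       423.5989     1,694.3957
  5       487.50       408.9780     2,044.8898
  6    10,487.50     8,494.5880    50,967.5283
  Σ                 10,691.0086    57,402.5703
Price P = Σ PV = 10,691.0086.
Macaulay duration = Σ(t·PV) / P = 57,402.5703 / 10,691.0086 = 5.36924 half-year periods.
In years: 5.36924 / 2 = 2.68462 years.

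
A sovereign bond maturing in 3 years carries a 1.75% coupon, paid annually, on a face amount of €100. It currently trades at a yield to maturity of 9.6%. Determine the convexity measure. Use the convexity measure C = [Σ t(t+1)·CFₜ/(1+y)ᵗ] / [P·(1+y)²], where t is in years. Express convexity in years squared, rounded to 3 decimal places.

9.734

With y = 0.096:
  t   CF        PV=CF/(1+0.096)^t    t·PV        t(t+1)·PV
  1         1.75         1.5967         1.5967           3.1934
  2         1.75         1.4569         2.9137           8.7411
  3       101.75        77.2863       231.8590         927.4361
  Σ                     80.3399       236.3695         939.3707
P = 80.3399.
Convexity = Σ t(t+1)·PV / [P·(1+y)²] = 939.3707 / (80.3399 × 1.201216) = 9.73385.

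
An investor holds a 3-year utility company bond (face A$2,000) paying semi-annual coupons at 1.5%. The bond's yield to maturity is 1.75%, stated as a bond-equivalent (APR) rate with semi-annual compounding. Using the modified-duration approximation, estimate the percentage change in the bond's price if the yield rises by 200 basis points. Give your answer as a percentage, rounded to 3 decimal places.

Periodic yield y = 0.00875. Modified duration first:
  t   CF        PV=CF/(1+0.00875)^t    t·PV
  1        15.00        14.8699        14.8699
  2        15.00        14.7409        29.4818
  3        15.00        14.6130        43.8391
  4        15.00        14.4863        57.9451
  5        15.00        14.3606        71.8032
  6     2,015.00     1,912.3781    11,474.2687
  Σ                  1,985.4489    11,692.2078
P = 1,985.4489; D_Mac = 5.88895 half-year periods = 2.94447 yrs; D_mod = 2.94447/(1+0.00875) = 2.91893 yrs.
ΔP/P ≈ -D_mod · Δy = -2.91893 × (+0.02) = -0.058379 = -5.8379%.

-5.838%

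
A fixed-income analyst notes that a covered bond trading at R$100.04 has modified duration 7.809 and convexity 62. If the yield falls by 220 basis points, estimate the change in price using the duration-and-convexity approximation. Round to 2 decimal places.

Duration effect: -D_mod·Δy = -7.809 × (-0.022) = +0.171798
Convexity effect: ½·C·(Δy)² = 0.5 × 62 × (-0.022)² = +0.0150040
ΔP/P ≈ +0.171798 + 0.0150040 = +0.186802
ΔP ≈ 100.04 × (+0.186802) = +18.68767208.

+R$18.69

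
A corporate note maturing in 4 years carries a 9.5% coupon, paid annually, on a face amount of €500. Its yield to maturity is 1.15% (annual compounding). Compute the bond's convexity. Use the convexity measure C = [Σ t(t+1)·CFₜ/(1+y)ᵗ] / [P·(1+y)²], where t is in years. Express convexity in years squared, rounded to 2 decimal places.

16.80

With y = 0.0115:
  t   CF        PV=CF/(1+0.0115)^t    t·PV        t(t+1)·PV
  1        47.50        46.9600        46.9600          93.9199
  2        47.50        46.4261        92.8521         278.5564
  3        47.50        45.8982       137.6947         550.7788
  4       547.50       523.0227     2,092.0910      10,460.4549
  Σ                    662.3070     2,369.5978      11,383.7099
P = 662.3070.
Convexity = Σ t(t+1)·PV / [P·(1+y)²] = 11,383.7099 / (662.3070 × 1.023132) = 16.79936.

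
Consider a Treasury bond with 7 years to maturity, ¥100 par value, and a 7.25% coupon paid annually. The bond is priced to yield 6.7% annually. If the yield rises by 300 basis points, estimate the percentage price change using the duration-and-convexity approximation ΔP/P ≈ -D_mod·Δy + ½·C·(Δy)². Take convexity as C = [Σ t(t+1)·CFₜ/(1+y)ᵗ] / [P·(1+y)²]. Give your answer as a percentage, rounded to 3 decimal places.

-14.475%

With y = 0.067:
  t   CF        PV=CF/(1+0.067)^t    t·PV        t(t+1)·PV
  1         7.25         6.7948         6.7948          13.5895
  2         7.25         6.3681        12.7362          38.2085
  3         7.25         5.9682        17.9047          71.6186
  4         7.25         5.5935        22.3738         111.8691
  5         7.25         5.2422        26.2111         157.2668
  6         7.25         4.9131        29.4783         206.3482
  7       107.25        68.1156       476.8090       3,814.4717
  Σ                    102.9954       592.3078       4,413.3726
P = 102.9954; D_Mac = 5.75082 yrs; D_mod = 5.38971 yrs; C = 37.63779.
Duration effect: -5.38971 × (+0.03) = -0.161691
Convexity effect: 0.5 × 37.63779 × (0.03)² = +0.0169370
ΔP/P ≈ -0.161691 + 0.0169370 = -0.144754 = -14.4754%.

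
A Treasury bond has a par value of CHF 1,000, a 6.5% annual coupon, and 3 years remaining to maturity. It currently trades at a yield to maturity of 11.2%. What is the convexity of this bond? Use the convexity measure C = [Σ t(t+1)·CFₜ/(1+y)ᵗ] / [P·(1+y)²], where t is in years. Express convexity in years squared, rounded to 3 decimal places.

8.883

With y = 0.112:
  t   CF        PV=CF/(1+0.112)^t    t·PV        t(t+1)·PV
  1        65.00        58.4532        58.4532         116.9065
  2        65.00        52.5659       105.1317         315.3952
  3     1,065.00       774.5247     2,323.5740       9,294.2958
  Σ                    885.5438     2,487.1589       9,726.5975
P = 885.5438.
Convexity = Σ t(t+1)·PV / [P·(1+y)²] = 9,726.5975 / (885.5438 × 1.236544) = 8.88263.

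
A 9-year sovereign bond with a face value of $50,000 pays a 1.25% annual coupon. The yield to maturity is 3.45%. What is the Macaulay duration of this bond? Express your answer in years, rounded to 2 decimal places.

8.52 years

Periodic yield y = 0.0345. Discount each cash flow and weight by its year:
  t   CF        PV=CF/(1+0.0345)^t    t·PV
  1       625.00       604.1566       604.1566
  2       625.00       584.0083     1,168.0166
  3       625.00       564.5320     1,693.5959
  4       625.00       545.7051     2,182.8205
  5       625.00       527.5062     2,637.5308
  6       625.00       509.9141     3,059.4848
  7       625.00       492.9088     3,450.3614
  8       625.00       476.4705     3,811.7644
  9    50,625.00    37,307.0218   335,763.1964
  Σ                 41,612.2234   354,370.9275
Price P = Σ PV = 41,612.2234.
Macaulay duration = Σ(t·PV) / P = 354,370.9275 / 41,612.2234 = 8.51603 years.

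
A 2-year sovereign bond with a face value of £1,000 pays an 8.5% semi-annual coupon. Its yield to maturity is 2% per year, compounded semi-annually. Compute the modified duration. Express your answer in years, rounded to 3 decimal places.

Periodic yield y = 0.01. First find Macaulay duration:
  t   CF        PV=CF/(1+0.01)^t    t·PV
  1        42.50        42.0792        42.0792
  2        42.50        41.6626        83.3252
  3        42.50        41.2501       123.7502
  4     1,042.50     1,001.8220     4,007.2880
  Σ                  1,126.8139     4,256.4427
P = 1,126.8139; Macaulay duration = 4,256.4427 / 1,126.8139 = 3.77741 half-year periods = 1.88871 years.
Modified duration = D_Mac / (1 + y) = 1.88871 / 1.01 = 1.87001 years.

1.870 years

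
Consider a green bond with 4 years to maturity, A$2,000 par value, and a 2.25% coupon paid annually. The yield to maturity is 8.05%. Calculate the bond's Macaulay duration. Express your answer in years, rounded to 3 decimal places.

3.853 years

Periodic yield y = 0.0805. Discount each cash flow and weight by its year:
  t   CF        PV=CF/(1+0.0805)^t    t·PV
  1        45.00        41.6474        41.6474
  2        45.00        38.5445        77.0891
  3        45.00        35.6729       107.0186
  4     2,045.00     1,500.3557     6,001.4227
  Σ                  1,616.2205     6,227.1779
Price P = Σ PV = 1,616.2205.
Macaulay duration = Σ(t·PV) / P = 6,227.1779 / 1,616.2205 = 3.85293 years.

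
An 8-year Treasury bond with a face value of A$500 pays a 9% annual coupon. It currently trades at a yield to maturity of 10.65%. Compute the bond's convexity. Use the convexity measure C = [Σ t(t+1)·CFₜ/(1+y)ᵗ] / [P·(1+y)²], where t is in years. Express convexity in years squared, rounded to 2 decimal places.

39.05

With y = 0.1065:
  t   CF        PV=CF/(1+0.1065)^t    t·PV        t(t+1)·PV
  1        45.00        40.6688        40.6688          81.3376
  2        45.00        36.7544        73.5089         220.5266
  3        45.00        33.2168        99.6505         398.6020
  4        45.00        30.0197       120.0789         600.3947
  5        45.00        27.1304       135.6518         813.9105
  6        45.00        24.5191       147.1144       1,029.8010
  7        45.00        22.1591       155.1139       1,240.9109
  8       545.00       242.5410     1,940.3280      17,462.9517
  Σ                    457.0093     2,712.1151      21,848.4350
P = 457.0093.
Convexity = Σ t(t+1)·PV / [P·(1+y)²] = 21,848.4350 / (457.0093 × 1.224342) = 39.04743.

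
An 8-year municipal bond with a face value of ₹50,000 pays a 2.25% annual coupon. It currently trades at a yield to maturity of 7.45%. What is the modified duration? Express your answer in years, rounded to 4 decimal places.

6.7600 years

Periodic yield y = 0.0745. First find Macaulay duration:
  t   CF        PV=CF/(1+0.0745)^t    t·PV
  1     1,125.00     1,046.9986     1,046.9986
  2     1,125.00       974.4054     1,948.8108
  3     1,125.00       906.8454     2,720.5363
  4     1,125.00       843.9697     3,375.8787
  5     1,125.00       785.4534     3,927.2670
  6     1,125.00       730.9943     4,385.9659
  7     1,125.00       680.3111     4,762.1780
  8    51,125.00    28,772.7891   230,182.3128
  Σ                 34,741.7671   252,349.9481
P = 34,741.7671; Macaulay duration = 252,349.9481 / 34,741.7671 = 7.26359 years.
Modified duration = D_Mac / (1 + y) = 7.26359 / 1.0745 = 6.75997 years.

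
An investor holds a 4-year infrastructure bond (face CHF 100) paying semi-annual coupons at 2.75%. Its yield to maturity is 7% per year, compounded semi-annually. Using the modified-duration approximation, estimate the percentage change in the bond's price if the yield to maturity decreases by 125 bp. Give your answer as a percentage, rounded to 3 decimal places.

Periodic yield y = 0.035. Modified duration first:
  t   CF        PV=CF/(1+0.035)^t    t·PV
  1        1.375         1.3285         1.3285
  2        1.375         1.2836         2.5672
  3        1.375         1.2402         3.7205
  4        1.375         1.1982         4.7929
  5        1.375         1.1577         5.7886
  6        1.375         1.1186         6.7114
  7        1.375         1.0807         7.5652
  8      101.375        76.9853       615.8828
  Σ                     85.3928       648.3570
P = 85.3928; D_Mac = 7.59264 half-year periods = 3.79632 yrs; D_mod = 3.79632/(1+0.035) = 3.66794 yrs.
ΔP/P ≈ -D_mod · Δy = -3.66794 × (-0.0125) = +0.045849 = +4.5849%.

+4.585%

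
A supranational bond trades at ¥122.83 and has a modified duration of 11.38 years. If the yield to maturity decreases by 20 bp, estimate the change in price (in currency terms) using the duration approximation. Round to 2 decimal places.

Duration approximation: ΔP/P ≈ -D_mod · Δy = -11.38 × (-0.002) = +0.022760.
ΔP ≈ 122.83 × (+0.022760) = +2.7956108.

+¥2.80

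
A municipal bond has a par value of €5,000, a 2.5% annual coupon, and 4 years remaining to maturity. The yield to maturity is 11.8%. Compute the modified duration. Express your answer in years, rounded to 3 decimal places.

Periodic yield y = 0.118. First find Macaulay duration:
  t   CF        PV=CF/(1+0.118)^t    t·PV
  1       125.00       111.8068       111.8068
  2       125.00       100.0061       200.0122
  3       125.00        89.4509       268.3526
  4     5,125.00     3,280.3989    13,121.5955
  Σ                  3,581.6626    13,701.7671
P = 3,581.6626; Macaulay duration = 13,701.7671 / 3,581.6626 = 3.82553 years.
Modified duration = D_Mac / (1 + y) = 3.82553 / 1.118 = 3.42176 years.

3.422 years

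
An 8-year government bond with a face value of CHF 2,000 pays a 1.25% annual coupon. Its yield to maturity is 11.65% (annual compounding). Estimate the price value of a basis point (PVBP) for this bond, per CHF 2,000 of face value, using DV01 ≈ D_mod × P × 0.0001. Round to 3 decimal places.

CHF 0.638

Periodic yield y = 0.1165.
  t   CF        PV=CF/(1+0.1165)^t    t·PV
  1        25.00        22.3914        22.3914
  2        25.00        20.0550        40.1100
  3        25.00        17.9624        53.8871
  4        25.00        16.0881        64.3525
  5        25.00        14.4094        72.0471
  6        25.00        12.9059        77.4353
  7        25.00        11.5592        80.9146
  8     2,025.00       838.6007     6,708.8054
  Σ                    953.9721     7,119.9434
P = 953.9721; D_Mac = 7.46347 yrs; D_mod = 6.68470 yrs.
DV01 ≈ 6.68470 × 953.9721 × 0.0001 = 0.637702.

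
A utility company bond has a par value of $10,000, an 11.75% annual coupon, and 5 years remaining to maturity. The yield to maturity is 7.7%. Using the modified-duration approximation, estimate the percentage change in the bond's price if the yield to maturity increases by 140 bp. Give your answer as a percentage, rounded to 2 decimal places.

Periodic yield y = 0.077. Modified duration first:
  t   CF        PV=CF/(1+0.077)^t    t·PV
  1     1,175.00     1,090.9935     1,090.9935
  2     1,175.00     1,012.9930     2,025.9861
  3     1,175.00       940.5692     2,821.7076
  4     1,175.00       873.3233     3,493.2933
  5    11,175.00     7,712.0354    38,560.1771
  Σ                 11,629.9145    47,992.1575
P = 11,629.9145; D_Mac = 4.12661 yrs; D_mod = 4.12661/(1+0.077) = 3.83158 yrs.
ΔP/P ≈ -D_mod · Δy = -3.83158 × (+0.014) = -0.053642 = -5.3642%.

-5.36%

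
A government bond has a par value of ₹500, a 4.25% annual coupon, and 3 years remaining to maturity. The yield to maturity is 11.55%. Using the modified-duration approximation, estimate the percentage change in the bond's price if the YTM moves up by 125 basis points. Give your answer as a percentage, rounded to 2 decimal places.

-3.21%

Periodic yield y = 0.1155. Modified duration first:
  t   CF        PV=CF/(1+0.1155)^t    t·PV
  1        21.25        19.0498        19.0498
  2        21.25        17.0773        34.1546
  3       521.25       375.5237     1,126.5711
  Σ                    411.6508     1,179.7755
P = 411.6508; D_Mac = 2.86596 yrs; D_mod = 2.86596/(1+0.1155) = 2.56922 yrs.
ΔP/P ≈ -D_mod · Δy = -2.56922 × (+0.0125) = -0.032115 = -3.2115%.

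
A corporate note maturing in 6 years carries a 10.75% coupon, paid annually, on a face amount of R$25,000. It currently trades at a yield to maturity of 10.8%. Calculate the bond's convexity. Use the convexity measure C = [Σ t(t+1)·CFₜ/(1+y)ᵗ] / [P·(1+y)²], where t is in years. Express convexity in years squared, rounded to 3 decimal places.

With y = 0.108:
  t   CF        PV=CF/(1+0.108)^t    t·PV        t(t+1)·PV
  1     2,687.50     2,425.5415     2,425.5415       4,851.0830
  2     2,687.50     2,189.1169     4,378.2338      13,134.7014
  3     2,687.50     1,975.7373     5,927.2118      23,708.8472
  4     2,687.50     1,783.1564     7,132.6255      35,663.1276
  5     2,687.50     1,609.3469     8,046.7346      48,280.4074
  6    27,687.50    14,963.9132    89,783.4794     628,484.3556
  Σ                 24,946.8122   117,693.8266     754,122.5221
P = 24,946.8122.
Convexity = Σ t(t+1)·PV / [P·(1+y)²] = 754,122.5221 / (24,946.8122 × 1.227664) = 24.62336.

24.623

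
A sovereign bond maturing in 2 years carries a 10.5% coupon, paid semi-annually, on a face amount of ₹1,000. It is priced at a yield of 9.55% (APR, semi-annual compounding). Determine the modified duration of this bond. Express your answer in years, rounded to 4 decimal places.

Periodic yield y = 0.04775. First find Macaulay duration:
  t   CF        PV=CF/(1+0.04775)^t    t·PV
  1        52.50        50.1074        50.1074
  2        52.50        47.8238        95.6476
  3        52.50        45.6443       136.9328
  4     1,052.50       873.3562     3,493.4250
  Σ                  1,016.9317     3,776.1127
P = 1,016.9317; Macaulay duration = 3,776.1127 / 1,016.9317 = 3.71324 half-year periods = 1.85662 years.
Modified duration = D_Mac / (1 + y) = 1.85662 / 1.04775 = 1.77201 years.

1.7720 years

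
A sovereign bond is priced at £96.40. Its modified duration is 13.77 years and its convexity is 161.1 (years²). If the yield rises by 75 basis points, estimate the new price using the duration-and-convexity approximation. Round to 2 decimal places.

Duration effect: -D_mod·Δy = -13.77 × (+0.0075) = -0.103275
Convexity effect: ½·C·(Δy)² = 0.5 × 161.1 × (0.0075)² = +0.0045309375
ΔP/P ≈ -0.103275 + 0.0045309375 = -0.0987440625
New price ≈ 96.40 × (1 - 0.0987440625) = 86.881072375.

£86.88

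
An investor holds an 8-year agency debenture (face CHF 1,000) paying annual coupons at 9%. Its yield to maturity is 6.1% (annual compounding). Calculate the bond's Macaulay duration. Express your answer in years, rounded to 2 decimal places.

6.20 years

Periodic yield y = 0.061. Discount each cash flow and weight by its year:
  t   CF        PV=CF/(1+0.061)^t    t·PV
  1        90.00        84.8256        84.8256
  2        90.00        79.9488       159.8975
  3        90.00        75.3523       226.0568
  4        90.00        71.0201       284.0802
  5        90.00        66.9369       334.6845
  6        90.00        63.0885       378.5310
  7        90.00        59.4614       416.2295
  8     1,090.00       678.7400     5,429.9198
  Σ                  1,179.3735     7,314.2250
Price P = Σ PV = 1,179.3735.
Macaulay duration = Σ(t·PV) / P = 7,314.2250 / 1,179.3735 = 6.20179 years.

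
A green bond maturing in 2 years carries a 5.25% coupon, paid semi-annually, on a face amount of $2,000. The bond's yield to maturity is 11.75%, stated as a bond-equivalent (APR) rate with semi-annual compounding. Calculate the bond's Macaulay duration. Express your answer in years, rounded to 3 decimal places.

1.919 years

Periodic yield y = 0.05875. Discount each cash flow and weight by its period:
  t   CF        PV=CF/(1+0.05875)^t    t·PV
  1        52.50        49.5868        49.5868
  2        52.50        46.8352        93.6704
  3        52.50        44.2363       132.7090
  4     2,052.50     1,633.4636     6,533.8546
  Σ                  1,774.1220     6,809.8207
Price P = Σ PV = 1,774.1220.
Macaulay duration = Σ(t·PV) / P = 6,809.8207 / 1,774.1220 = 3.83842 half-year periods.
In years: 3.83842 / 2 = 1.91921 years.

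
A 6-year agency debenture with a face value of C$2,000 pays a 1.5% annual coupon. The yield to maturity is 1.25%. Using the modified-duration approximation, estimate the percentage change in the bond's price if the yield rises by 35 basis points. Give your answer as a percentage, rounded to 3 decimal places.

-2.000%

Periodic yield y = 0.0125. Modified duration first:
  t   CF        PV=CF/(1+0.0125)^t    t·PV
  1        30.00        29.6296        29.6296
  2        30.00        29.2638        58.5277
  3        30.00        28.9025        86.7076
  4        30.00        28.5457       114.1829
  5        30.00        28.1933       140.9666
  6     2,030.00     1,884.1950    11,305.1700
  Σ                  2,028.7300    11,735.1844
P = 2,028.7300; D_Mac = 5.78450 yrs; D_mod = 5.78450/(1+0.0125) = 5.71308 yrs.
ΔP/P ≈ -D_mod · Δy = -5.71308 × (+0.0035) = -0.019996 = -1.9996%.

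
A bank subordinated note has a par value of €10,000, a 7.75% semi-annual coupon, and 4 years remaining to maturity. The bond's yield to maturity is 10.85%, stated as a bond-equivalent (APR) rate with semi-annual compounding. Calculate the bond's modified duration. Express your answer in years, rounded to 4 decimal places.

Periodic yield y = 0.05425. First find Macaulay duration:
  t   CF        PV=CF/(1+0.05425)^t    t·PV
  1       387.50       367.5599       367.5599
  2       387.50       348.6458       697.2917
  3       387.50       330.7051       992.1153
  4       387.50       313.6875     1,254.7502
  5       387.50       297.5457     1,487.7284
  6       387.50       282.2345     1,693.4068
  7       387.50       267.7111     1,873.9780
  8    10,387.50     6,807.1004    54,456.8036
  Σ                  9,015.1901    62,823.6338
P = 9,015.1901; Macaulay duration = 62,823.6338 / 9,015.1901 = 6.96864 half-year periods = 3.48432 years.
Modified duration = D_Mac / (1 + y) = 3.48432 / 1.05425 = 3.30502 years.

3.3050 years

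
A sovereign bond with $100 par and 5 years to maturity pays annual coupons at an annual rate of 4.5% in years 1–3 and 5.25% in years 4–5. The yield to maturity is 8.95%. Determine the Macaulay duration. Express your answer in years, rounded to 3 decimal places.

Periodic yield y = 0.0895. Discount each cash flow and weight by its year:
  t   CF        PV=CF/(1+0.0895)^t    t·PV
  1         4.50         4.1303         4.1303
  2         4.50         3.7910         7.5821
  3         4.50         3.4796        10.4388
  4         5.25         3.7261        14.9043
  5       105.25        68.5624       342.8119
  Σ                     83.6894       379.8674
Price P = Σ PV = 83.6894.
Macaulay duration = Σ(t·PV) / P = 379.8674 / 83.6894 = 4.53901 years.

4.539 years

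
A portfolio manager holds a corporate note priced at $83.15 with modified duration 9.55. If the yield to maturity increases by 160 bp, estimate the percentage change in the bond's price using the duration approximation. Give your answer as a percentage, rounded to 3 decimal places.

Duration approximation: ΔP/P ≈ -D_mod · Δy = -9.55 × (+0.016) = -0.152800.
As a percentage: -15.2800%.

-15.280%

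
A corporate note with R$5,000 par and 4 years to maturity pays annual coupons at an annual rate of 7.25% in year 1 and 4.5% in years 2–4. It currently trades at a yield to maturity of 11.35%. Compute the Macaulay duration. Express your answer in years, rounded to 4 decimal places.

Periodic yield y = 0.1135. Discount each cash flow and weight by its year:
  t   CF        PV=CF/(1+0.1135)^t    t·PV
  1       362.50       325.5501       325.5501
  2       225.00       181.4688       362.9377
  3       225.00       162.9716       488.9147
  4     5,225.00     3,398.7984    13,595.1937
  Σ                  4,068.7889    14,772.5962
Price P = Σ PV = 4,068.7889.
Macaulay duration = Σ(t·PV) / P = 14,772.5962 / 4,068.7889 = 3.63071 years.

3.6307 years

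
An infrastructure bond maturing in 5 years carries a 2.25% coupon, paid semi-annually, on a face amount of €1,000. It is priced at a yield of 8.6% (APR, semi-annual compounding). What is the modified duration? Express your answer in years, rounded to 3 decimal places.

4.514 years

Periodic yield y = 0.043. First find Macaulay duration:
  t   CF        PV=CF/(1+0.043)^t    t·PV
  1        11.25        10.7862        10.7862
  2        11.25        10.3415        20.6830
  3        11.25         9.9152        29.7455
  4        11.25         9.5064        38.0255
  5        11.25         9.1145        45.5723
  6        11.25         8.7387        52.4322
  7        11.25         8.3784        58.6490
  8        11.25         8.0330        64.2640
  9        11.25         7.7018        69.3164
  10    1,011.25       663.7667     6,637.6668
  Σ                    746.2823     7,027.1410
P = 746.2823; Macaulay duration = 7,027.1410 / 746.2823 = 9.41620 half-year periods = 4.70810 years.
Modified duration = D_Mac / (1 + y) = 4.70810 / 1.043 = 4.51400 years.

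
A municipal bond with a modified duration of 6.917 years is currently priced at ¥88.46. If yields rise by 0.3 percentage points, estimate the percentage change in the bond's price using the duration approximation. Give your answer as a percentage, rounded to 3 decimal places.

-2.075%

Duration approximation: ΔP/P ≈ -D_mod · Δy = -6.917 × (+0.003) = -0.020751.
As a percentage: -2.0751%.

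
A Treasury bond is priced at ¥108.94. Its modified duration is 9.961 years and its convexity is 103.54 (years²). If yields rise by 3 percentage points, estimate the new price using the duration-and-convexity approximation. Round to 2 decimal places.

Duration effect: -D_mod·Δy = -9.961 × (+0.03) = -0.298830
Convexity effect: ½·C·(Δy)² = 0.5 × 103.54 × (0.03)² = +0.0465930
ΔP/P ≈ -0.298830 + 0.0465930 = -0.252237
New price ≈ 108.94 × (1 - 0.252237) = 81.46130122.

¥81.46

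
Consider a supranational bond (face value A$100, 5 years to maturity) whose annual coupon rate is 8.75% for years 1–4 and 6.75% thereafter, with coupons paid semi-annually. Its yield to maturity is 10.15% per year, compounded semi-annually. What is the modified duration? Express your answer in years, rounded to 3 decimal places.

Periodic yield y = 0.05075. First find Macaulay duration:
  t   CF        PV=CF/(1+0.05075)^t    t·PV
  1        4.375         4.1637         4.1637
  2        4.375         3.9626         7.9252
  3        4.375         3.7712        11.3136
  4        4.375         3.5891        14.3562
  5        4.375         3.4157        17.0786
  6        4.375         3.2507        19.5044
  7        4.375         3.0937        21.6561
  8        4.375         2.9443        23.5544
  9        3.375         2.1616        19.4546
  10     103.375        63.0117       630.1175
  Σ                     93.3644       769.1243
P = 93.3644; Macaulay duration = 769.1243 / 93.3644 = 8.23788 half-year periods = 4.11894 years.
Modified duration = D_Mac / (1 + y) = 4.11894 / 1.05075 = 3.92000 years.

3.920 years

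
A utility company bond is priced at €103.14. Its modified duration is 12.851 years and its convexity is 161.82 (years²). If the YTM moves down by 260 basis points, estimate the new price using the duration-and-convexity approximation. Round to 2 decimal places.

Duration effect: -D_mod·Δy = -12.851 × (-0.026) = +0.334126
Convexity effect: ½·C·(Δy)² = 0.5 × 161.82 × (-0.026)² = +0.05469516
ΔP/P ≈ +0.334126 + 0.05469516 = +0.38882116
New price ≈ 103.14 × (1 + 0.38882116) = 143.2430144424.

€143.24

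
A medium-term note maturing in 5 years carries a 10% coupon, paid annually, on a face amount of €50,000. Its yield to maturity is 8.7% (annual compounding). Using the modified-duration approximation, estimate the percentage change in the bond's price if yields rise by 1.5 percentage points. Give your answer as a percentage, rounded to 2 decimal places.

Periodic yield y = 0.087. Modified duration first:
  t   CF        PV=CF/(1+0.087)^t    t·PV
  1     5,000.00     4,599.8160     4,599.8160
  2     5,000.00     4,231.6615     8,463.3229
  3     5,000.00     3,892.9728    11,678.9185
  4     5,000.00     3,581.3917    14,325.5670
  5    55,000.00    36,242.2347   181,211.1737
  Σ                 52,548.0768   220,278.7981
P = 52,548.0768; D_Mac = 4.19195 yrs; D_mod = 4.19195/(1+0.087) = 3.85644 yrs.
ΔP/P ≈ -D_mod · Δy = -3.85644 × (+0.015) = -0.057847 = -5.7847%.

-5.78%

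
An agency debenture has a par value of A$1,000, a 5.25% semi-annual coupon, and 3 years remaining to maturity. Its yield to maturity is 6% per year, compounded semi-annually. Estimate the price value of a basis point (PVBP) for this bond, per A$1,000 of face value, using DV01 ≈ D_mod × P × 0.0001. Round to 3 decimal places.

Periodic yield y = 0.03.
  t   CF        PV=CF/(1+0.03)^t    t·PV
  1        26.25        25.4854        25.4854
  2        26.25        24.7431        49.4863
  3        26.25        24.0225        72.0674
  4        26.25        23.3228        93.2911
  5        26.25        22.6435       113.2174
  6     1,026.25       859.4682     5,156.8093
  Σ                    979.6855     5,510.3570
P = 979.6855; D_Mac = 5.62462 half-year periods = 2.81231 yrs; D_mod = 2.73040 yrs.
DV01 ≈ 2.73040 × 979.6855 × 0.0001 = 0.267493.

A$0.267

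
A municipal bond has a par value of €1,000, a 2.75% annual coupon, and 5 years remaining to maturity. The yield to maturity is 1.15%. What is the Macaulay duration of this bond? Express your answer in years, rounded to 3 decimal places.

Periodic yield y = 0.0115. Discount each cash flow and weight by its year:
  t   CF        PV=CF/(1+0.0115)^t    t·PV
  1        27.50        27.1873        27.1873
  2        27.50        26.8782        53.7565
  3        27.50        26.5727        79.7180
  4        27.50        26.2705       105.0822
  5     1,027.50       970.4036     4,852.0180
  Σ                  1,077.3124     5,117.7620
Price P = Σ PV = 1,077.3124.
Macaulay duration = Σ(t·PV) / P = 5,117.7620 / 1,077.3124 = 4.75049 years.

4.750 years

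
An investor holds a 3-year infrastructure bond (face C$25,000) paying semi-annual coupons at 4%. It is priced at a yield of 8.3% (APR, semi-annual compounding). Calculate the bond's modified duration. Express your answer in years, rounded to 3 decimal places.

Periodic yield y = 0.0415. First find Macaulay duration:
  t   CF        PV=CF/(1+0.0415)^t    t·PV
  1       500.00       480.0768       480.0768
  2       500.00       460.9475       921.8950
  3       500.00       442.5804     1,327.7412
  4       500.00       424.9452     1,699.7807
  5       500.00       408.0127     2,040.0633
  6    25,500.00    19,979.4963   119,876.9777
  Σ                 22,196.0588   126,346.5347
P = 22,196.0588; Macaulay duration = 126,346.5347 / 22,196.0588 = 5.69230 half-year periods = 2.84615 years.
Modified duration = D_Mac / (1 + y) = 2.84615 / 1.0415 = 2.73274 years.

2.733 years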